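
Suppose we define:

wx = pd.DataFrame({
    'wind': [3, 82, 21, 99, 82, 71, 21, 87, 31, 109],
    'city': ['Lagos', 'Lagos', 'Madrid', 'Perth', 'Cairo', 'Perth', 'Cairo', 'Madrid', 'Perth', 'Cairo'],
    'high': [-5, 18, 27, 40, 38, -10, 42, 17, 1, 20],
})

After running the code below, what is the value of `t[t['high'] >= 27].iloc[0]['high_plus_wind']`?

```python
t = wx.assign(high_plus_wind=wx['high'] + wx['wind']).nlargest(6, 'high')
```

63

add column high_plus_wind = wx['high'] + wx['wind']:
   wind    city  high  high_plus_wind
0     3   Lagos    -5              -2
1    82   Lagos    18             100
2    21  Madrid    27              48
3    99   Perth    40             139
4    82   Cairo    38             120
5    71   Perth   -10              61
6    21   Cairo    42              63
7    87  Madrid    17             104
8    31   Perth     1              32
9   109   Cairo    20             129
take 6 rows with largest high:
   wind    city  high  high_plus_wind
6    21   Cairo    42              63
3    99   Perth    40             139
4    82   Cairo    38             120
2    21  Madrid    27              48
9   109   Cairo    20             129
1    82   Lagos    18             100
filter rows where high >= 27:
   wind    city  high  high_plus_wind
6    21   Cairo    42              63
3    99   Perth    40             139
4    82   Cairo    38             120
2    21  Madrid    27              48
Hence 63.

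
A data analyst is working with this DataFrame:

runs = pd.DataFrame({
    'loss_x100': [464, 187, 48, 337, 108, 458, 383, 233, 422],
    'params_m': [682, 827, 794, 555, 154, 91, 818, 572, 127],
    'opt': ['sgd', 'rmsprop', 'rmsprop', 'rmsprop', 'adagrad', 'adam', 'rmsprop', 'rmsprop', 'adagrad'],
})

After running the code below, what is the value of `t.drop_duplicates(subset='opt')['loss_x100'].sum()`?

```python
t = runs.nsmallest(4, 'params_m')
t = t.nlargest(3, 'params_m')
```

445

take 4 rows with smallest params_m:
   loss_x100  params_m      opt
5        458        91     adam
8        422       127  adagrad
4        108       154  adagrad
3        337       555  rmsprop
take 3 rows with largest params_m:
   loss_x100  params_m      opt
3        337       555  rmsprop
4        108       154  adagrad
8        422       127  adagrad
drop duplicate opt (keep=first):
   loss_x100  params_m      opt
3        337       555  rmsprop
4        108       154  adagrad
The sum of column 'loss_x100' is 445.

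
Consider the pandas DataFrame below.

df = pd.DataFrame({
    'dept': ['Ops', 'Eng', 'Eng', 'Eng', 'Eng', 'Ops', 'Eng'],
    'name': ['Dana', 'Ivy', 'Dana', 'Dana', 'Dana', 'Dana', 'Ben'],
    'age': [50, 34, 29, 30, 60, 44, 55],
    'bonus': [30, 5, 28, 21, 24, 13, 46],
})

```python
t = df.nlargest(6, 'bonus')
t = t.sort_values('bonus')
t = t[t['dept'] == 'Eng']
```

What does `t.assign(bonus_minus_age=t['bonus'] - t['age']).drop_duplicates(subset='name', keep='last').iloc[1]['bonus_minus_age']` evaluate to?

-9

take 6 rows with largest bonus:
  dept  name  age  bonus
6  Eng   Ben   55     46
0  Ops  Dana   50     30
2  Eng  Dana   29     28
4  Eng  Dana   60     24
3  Eng  Dana   30     21
5  Ops  Dana   44     13
sort by bonus:
  dept  name  age  bonus
5  Ops  Dana   44     13
3  Eng  Dana   30     21
4  Eng  Dana   60     24
2  Eng  Dana   29     28
0  Ops  Dana   50     30
6  Eng   Ben   55     46
filter rows where dept == 'Eng':
  dept  name  age  bonus
3  Eng  Dana   30     21
4  Eng  Dana   60     24
2  Eng  Dana   29     28
6  Eng   Ben   55     46
add column bonus_minus_age = t['bonus'] - t['age']:
  dept  name  age  bonus  bonus_minus_age
3  Eng  Dana   30     21               -9
4  Eng  Dana   60     24              -36
2  Eng  Dana   29     28               -1
6  Eng   Ben   55     46               -9
drop duplicate name (keep=last):
  dept  name  age  bonus  bonus_minus_age
2  Eng  Dana   29     28               -1
6  Eng   Ben   55     46               -9
Hence -9.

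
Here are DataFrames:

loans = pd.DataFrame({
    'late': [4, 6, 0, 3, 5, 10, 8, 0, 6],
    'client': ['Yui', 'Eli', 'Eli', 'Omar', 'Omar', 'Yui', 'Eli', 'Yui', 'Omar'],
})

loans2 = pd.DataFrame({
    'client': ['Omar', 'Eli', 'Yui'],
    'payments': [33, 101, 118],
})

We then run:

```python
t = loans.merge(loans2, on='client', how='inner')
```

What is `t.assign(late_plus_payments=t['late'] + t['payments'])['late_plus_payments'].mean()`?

88.6666666667

merge on 'client' (how='inner') → 9 rows:
   late client  payments
0     4    Yui       118
1     6    Eli       101
2     0    Eli       101
3     3   Omar        33
4     5   Omar        33
5    10    Yui       118
6     8    Eli       101
7     0    Yui       118
8     6   Omar        33
add column late_plus_payments = t['late'] + t['payments']:
   late client  payments  late_plus_payments
0     4    Yui       118                 122
1     6    Eli       101                 107
2     0    Eli       101                 101
3     3   Omar        33                  36
4     5   Omar        33                  38
5    10    Yui       118                 128
6     8    Eli       101                 109
7     0    Yui       118                 118
8     6   Omar        33                  39
The mean of column 'late_plus_payments' is 88.6666666667.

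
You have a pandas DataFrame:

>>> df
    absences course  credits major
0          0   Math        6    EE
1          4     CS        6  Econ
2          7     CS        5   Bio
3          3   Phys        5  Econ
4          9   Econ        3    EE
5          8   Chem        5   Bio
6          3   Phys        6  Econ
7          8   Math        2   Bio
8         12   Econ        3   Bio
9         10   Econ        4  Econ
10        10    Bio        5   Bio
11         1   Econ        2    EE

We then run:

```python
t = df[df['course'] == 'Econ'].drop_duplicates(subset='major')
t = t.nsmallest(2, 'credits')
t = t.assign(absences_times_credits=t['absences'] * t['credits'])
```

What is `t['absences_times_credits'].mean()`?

31.5

filter rows where course == 'Econ':
    absences course  credits major
4          9   Econ        3    EE
8         12   Econ        3   Bio
9         10   Econ        4  Econ
11         1   Econ        2    EE
drop duplicate major (keep=first):
   absences course  credits major
4         9   Econ        3    EE
8        12   Econ        3   Bio
9        10   Econ        4  Econ
take 2 rows with smallest credits:
   absences course  credits major
4         9   Econ        3    EE
8        12   Econ        3   Bio
add column absences_times_credits = t['absences'] * t['credits']:
   absences course  credits major  absences_times_credits
4         9   Econ        3    EE                      27
8        12   Econ        3   Bio                      36
Hence 31.5.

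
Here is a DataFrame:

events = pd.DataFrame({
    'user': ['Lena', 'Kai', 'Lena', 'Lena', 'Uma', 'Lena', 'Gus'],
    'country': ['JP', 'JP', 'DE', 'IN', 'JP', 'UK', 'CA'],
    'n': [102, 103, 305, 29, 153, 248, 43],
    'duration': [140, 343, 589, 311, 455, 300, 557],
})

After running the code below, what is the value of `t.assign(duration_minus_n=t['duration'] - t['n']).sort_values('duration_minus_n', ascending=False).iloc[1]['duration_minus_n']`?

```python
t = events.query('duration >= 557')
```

284

filter rows where duration >= 557:
   user country    n  duration
2  Lena      DE  305       589
6   Gus      CA   43       557
add column duration_minus_n = t['duration'] - t['n']:
   user country    n  duration  duration_minus_n
2  Lena      DE  305       589               284
6   Gus      CA   43       557               514
sort by duration_minus_n descending:
   user country    n  duration  duration_minus_n
6   Gus      CA   43       557               514
2  Lena      DE  305       589               284
Reading off the value at position 1, column 'duration_minus_n', we get 284.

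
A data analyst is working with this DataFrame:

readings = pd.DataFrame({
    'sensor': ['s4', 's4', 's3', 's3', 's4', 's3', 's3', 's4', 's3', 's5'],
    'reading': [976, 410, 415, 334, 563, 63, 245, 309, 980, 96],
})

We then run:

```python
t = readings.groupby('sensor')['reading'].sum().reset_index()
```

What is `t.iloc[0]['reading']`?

group by sensor, sum of reading:
sensor
s3    2037
s4    2258
s5      96
Name: reading, dtype: int64
reset_index():
  sensor  reading
0     s3     2037
1     s4     2258
2     s5       96

2037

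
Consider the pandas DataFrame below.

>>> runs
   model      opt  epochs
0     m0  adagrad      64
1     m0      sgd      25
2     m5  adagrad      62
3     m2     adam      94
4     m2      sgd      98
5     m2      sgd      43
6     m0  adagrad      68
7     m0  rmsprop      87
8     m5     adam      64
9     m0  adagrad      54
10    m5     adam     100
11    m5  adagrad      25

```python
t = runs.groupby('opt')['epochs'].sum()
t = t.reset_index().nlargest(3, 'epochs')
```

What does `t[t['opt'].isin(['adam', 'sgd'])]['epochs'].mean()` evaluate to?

212.0

group by opt, sum of epochs:
opt
adagrad    273
adam       258
rmsprop     87
sgd        166
Name: epochs, dtype: int64
reset_index():
       opt  epochs
0  adagrad     273
1     adam     258
2  rmsprop      87
3      sgd     166
take 3 rows with largest epochs:
       opt  epochs
0  adagrad     273
1     adam     258
3      sgd     166
filter rows where opt in ['adam', 'sgd']:
    opt  epochs
1  adam     258
3   sgd     166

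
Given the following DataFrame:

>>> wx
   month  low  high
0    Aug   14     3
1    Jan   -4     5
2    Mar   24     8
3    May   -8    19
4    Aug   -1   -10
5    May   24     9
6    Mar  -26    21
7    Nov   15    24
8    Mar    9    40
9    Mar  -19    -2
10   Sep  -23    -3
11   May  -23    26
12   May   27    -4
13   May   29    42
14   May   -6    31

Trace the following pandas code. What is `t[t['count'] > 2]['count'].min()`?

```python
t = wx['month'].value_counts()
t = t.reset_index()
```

4

value_counts of month:
month
May    6
Mar    4
Aug    2
Jan    1
Nov    1
Sep    1
Name: count, dtype: int64
reset_index():
  month  count
0   May      6
1   Mar      4
2   Aug      2
3   Jan      1
4   Nov      1
5   Sep      1
filter rows where count > 2:
  month  count
0   May      6
1   Mar      4
The min of column 'count' is 4.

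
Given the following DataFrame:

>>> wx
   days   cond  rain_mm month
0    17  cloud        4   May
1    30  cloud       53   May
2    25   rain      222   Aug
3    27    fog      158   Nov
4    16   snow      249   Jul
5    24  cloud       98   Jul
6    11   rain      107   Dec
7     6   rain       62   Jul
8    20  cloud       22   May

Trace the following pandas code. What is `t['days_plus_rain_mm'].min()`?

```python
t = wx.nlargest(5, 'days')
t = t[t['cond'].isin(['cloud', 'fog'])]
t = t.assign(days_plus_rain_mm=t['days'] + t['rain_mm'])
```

42

take 5 rows with largest days:
   days   cond  rain_mm month
1    30  cloud       53   May
3    27    fog      158   Nov
2    25   rain      222   Aug
5    24  cloud       98   Jul
8    20  cloud       22   May
filter rows where cond in ['cloud', 'fog']:
   days   cond  rain_mm month
1    30  cloud       53   May
3    27    fog      158   Nov
5    24  cloud       98   Jul
8    20  cloud       22   May
add column days_plus_rain_mm = t['days'] + t['rain_mm']:
   days   cond  rain_mm month  days_plus_rain_mm
1    30  cloud       53   May                 83
3    27    fog      158   Nov                185
5    24  cloud       98   Jul                122
8    20  cloud       22   May                 42
Reading off the min of column 'days_plus_rain_mm', we get 42.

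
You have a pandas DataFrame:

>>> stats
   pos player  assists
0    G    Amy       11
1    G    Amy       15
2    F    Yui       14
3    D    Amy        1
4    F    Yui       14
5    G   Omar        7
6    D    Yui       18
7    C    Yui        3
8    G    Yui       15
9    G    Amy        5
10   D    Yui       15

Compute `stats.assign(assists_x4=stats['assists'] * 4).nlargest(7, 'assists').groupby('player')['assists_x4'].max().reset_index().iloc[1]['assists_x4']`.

add column assists_x4 = stats['assists'] * 4:
   pos player  assists  assists_x4
0    G    Amy       11          44
1    G    Amy       15          60
2    F    Yui       14          56
3    D    Amy        1           4
4    F    Yui       14          56
5    G   Omar        7          28
6    D    Yui       18          72
7    C    Yui        3          12
8    G    Yui       15          60
9    G    Amy        5          20
10   D    Yui       15          60
take 7 rows with largest assists:
   pos player  assists  assists_x4
6    D    Yui       18          72
1    G    Amy       15          60
8    G    Yui       15          60
10   D    Yui       15          60
2    F    Yui       14          56
4    F    Yui       14          56
0    G    Amy       11          44
group by player, max of assists_x4:
player
Amy    60
Yui    72
Name: assists_x4, dtype: int64
reset_index():
  player  assists_x4
0    Amy          60
1    Yui          72
Finally, value at position 1, column 'assists_x4' = 72.

72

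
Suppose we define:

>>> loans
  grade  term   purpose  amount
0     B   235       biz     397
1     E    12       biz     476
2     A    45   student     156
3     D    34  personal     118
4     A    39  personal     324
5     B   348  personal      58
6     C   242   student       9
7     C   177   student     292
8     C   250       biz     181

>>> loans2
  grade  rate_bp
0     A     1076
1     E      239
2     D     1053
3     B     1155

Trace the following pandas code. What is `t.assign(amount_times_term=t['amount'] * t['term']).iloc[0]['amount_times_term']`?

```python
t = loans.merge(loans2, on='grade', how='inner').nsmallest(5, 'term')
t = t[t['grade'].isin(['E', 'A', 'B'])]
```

merge on 'grade' (how='inner') → 6 rows:
  grade  term   purpose  amount  rate_bp
0     B   235       biz     397     1155
1     E    12       biz     476      239
2     A    45   student     156     1076
3     D    34  personal     118     1053
4     A    39  personal     324     1076
5     B   348  personal      58     1155
take 5 rows with smallest term:
  grade  term   purpose  amount  rate_bp
1     E    12       biz     476      239
3     D    34  personal     118     1053
4     A    39  personal     324     1076
2     A    45   student     156     1076
0     B   235       biz     397     1155
filter rows where grade in ['E', 'A', 'B']:
  grade  term   purpose  amount  rate_bp
1     E    12       biz     476      239
4     A    39  personal     324     1076
2     A    45   student     156     1076
0     B   235       biz     397     1155
add column amount_times_term = t['amount'] * t['term']:
  grade  term   purpose  amount  rate_bp  amount_times_term
1     E    12       biz     476      239               5712
4     A    39  personal     324     1076              12636
2     A    45   student     156     1076               7020
0     B   235       biz     397     1155              93295
Then the value at position 0, column 'amount_times_term': 5712

5712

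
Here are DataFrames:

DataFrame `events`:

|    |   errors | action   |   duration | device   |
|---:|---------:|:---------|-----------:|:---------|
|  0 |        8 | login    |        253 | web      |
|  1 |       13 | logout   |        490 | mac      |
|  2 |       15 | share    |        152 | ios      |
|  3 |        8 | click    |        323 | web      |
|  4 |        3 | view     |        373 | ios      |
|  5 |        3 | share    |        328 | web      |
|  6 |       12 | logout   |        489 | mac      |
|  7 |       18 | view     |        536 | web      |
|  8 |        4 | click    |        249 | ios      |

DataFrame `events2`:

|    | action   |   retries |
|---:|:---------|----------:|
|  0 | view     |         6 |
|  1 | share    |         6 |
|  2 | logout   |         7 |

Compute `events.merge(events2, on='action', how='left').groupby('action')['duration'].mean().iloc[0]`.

merge on 'action' (how='left') → 9 rows:
   errors  action  duration device  retries
0       8   login       253    web      NaN
1      13  logout       490    mac      7.0
2      15   share       152    ios      6.0
3       8   click       323    web      NaN
4       3    view       373    ios      6.0
5       3   share       328    web      6.0
6      12  logout       489    mac      7.0
7      18    view       536    web      6.0
8       4   click       249    ios      NaN
group by action, mean of duration:
action
click     286.0
login     253.0
logout    489.5
share     240.0
view      454.5
Name: duration, dtype: float64

286.0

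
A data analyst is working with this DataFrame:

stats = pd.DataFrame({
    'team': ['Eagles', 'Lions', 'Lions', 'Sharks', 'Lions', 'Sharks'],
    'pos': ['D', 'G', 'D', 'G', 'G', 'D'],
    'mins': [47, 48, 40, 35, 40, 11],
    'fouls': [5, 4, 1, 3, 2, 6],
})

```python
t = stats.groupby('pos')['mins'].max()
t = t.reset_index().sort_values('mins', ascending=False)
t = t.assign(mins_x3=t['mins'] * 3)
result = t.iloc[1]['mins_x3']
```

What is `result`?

group by pos, max of mins:
pos
D    47
G    48
Name: mins, dtype: int64
reset_index():
  pos  mins
0   D    47
1   G    48
sort by mins descending:
  pos  mins
1   G    48
0   D    47
add column mins_x3 = t['mins'] * 3:
  pos  mins  mins_x3
1   G    48      144
0   D    47      141

141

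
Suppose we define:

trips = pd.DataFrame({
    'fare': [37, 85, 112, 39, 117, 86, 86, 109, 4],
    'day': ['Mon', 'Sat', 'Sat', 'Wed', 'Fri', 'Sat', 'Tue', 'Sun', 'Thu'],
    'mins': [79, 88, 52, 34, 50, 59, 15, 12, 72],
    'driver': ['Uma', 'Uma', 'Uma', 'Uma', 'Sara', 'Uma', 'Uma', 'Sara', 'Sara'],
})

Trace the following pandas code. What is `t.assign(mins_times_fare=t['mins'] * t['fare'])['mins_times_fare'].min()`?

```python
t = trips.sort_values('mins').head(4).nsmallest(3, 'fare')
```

1290

sort by mins:
   fare  day  mins driver
7   109  Sun    12   Sara
6    86  Tue    15    Uma
3    39  Wed    34    Uma
4   117  Fri    50   Sara
2   112  Sat    52    Uma
5    86  Sat    59    Uma
8     4  Thu    72   Sara
0    37  Mon    79    Uma
1    85  Sat    88    Uma
take first 4 rows:
   fare  day  mins driver
7   109  Sun    12   Sara
6    86  Tue    15    Uma
3    39  Wed    34    Uma
4   117  Fri    50   Sara
take 3 rows with smallest fare:
   fare  day  mins driver
3    39  Wed    34    Uma
6    86  Tue    15    Uma
7   109  Sun    12   Sara
add column mins_times_fare = t['mins'] * t['fare']:
   fare  day  mins driver  mins_times_fare
3    39  Wed    34    Uma             1326
6    86  Tue    15    Uma             1290
7   109  Sun    12   Sara             1308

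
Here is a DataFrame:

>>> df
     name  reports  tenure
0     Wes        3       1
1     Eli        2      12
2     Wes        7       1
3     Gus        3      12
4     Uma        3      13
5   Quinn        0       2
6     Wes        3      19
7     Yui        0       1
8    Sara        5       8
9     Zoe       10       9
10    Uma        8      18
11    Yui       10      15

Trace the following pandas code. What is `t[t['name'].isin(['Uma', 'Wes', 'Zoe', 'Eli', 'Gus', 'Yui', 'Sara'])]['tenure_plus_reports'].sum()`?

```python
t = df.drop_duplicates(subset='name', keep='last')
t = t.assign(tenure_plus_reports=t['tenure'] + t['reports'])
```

134

drop duplicate name (keep=last):
     name  reports  tenure
1     Eli        2      12
3     Gus        3      12
5   Quinn        0       2
6     Wes        3      19
8    Sara        5       8
9     Zoe       10       9
10    Uma        8      18
11    Yui       10      15
add column tenure_plus_reports = t['tenure'] + t['reports']:
     name  reports  tenure  tenure_plus_reports
1     Eli        2      12                   14
3     Gus        3      12                   15
5   Quinn        0       2                    2
6     Wes        3      19                   22
8    Sara        5       8                   13
9     Zoe       10       9                   19
10    Uma        8      18                   26
11    Yui       10      15                   25
filter rows where name in ['Uma', 'Wes', 'Zoe', 'Eli', 'Gus', 'Yui', 'Sara']:
    name  reports  tenure  tenure_plus_reports
1    Eli        2      12                   14
3    Gus        3      12                   15
6    Wes        3      19                   22
8   Sara        5       8                   13
9    Zoe       10       9                   19
10   Uma        8      18                   26
11   Yui       10      15                   25
The sum of column 'tenure_plus_reports' is 134.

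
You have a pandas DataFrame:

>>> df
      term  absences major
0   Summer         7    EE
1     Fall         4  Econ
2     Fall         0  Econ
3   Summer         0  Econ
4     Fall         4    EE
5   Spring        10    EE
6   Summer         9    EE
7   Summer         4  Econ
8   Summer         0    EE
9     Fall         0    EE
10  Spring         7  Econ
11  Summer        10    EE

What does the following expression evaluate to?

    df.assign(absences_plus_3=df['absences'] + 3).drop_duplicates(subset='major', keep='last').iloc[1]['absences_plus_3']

add column absences_plus_3 = df['absences'] + 3:
      term  absences major  absences_plus_3
0   Summer         7    EE               10
1     Fall         4  Econ                7
2     Fall         0  Econ                3
3   Summer         0  Econ                3
4     Fall         4    EE                7
5   Spring        10    EE               13
6   Summer         9    EE               12
7   Summer         4  Econ                7
8   Summer         0    EE                3
9     Fall         0    EE                3
10  Spring         7  Econ               10
11  Summer        10    EE               13
drop duplicate major (keep=last):
      term  absences major  absences_plus_3
10  Spring         7  Econ               10
11  Summer        10    EE               13
Taking the value at position 1, column 'absences_plus_3' gives 13.

13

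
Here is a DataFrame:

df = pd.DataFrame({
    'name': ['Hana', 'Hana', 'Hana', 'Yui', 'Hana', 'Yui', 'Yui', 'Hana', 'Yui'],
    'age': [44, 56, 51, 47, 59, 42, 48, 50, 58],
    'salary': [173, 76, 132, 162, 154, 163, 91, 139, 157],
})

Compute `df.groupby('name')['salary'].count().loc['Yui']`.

group by name, count of salary:
name
Hana    5
Yui     4
Name: salary, dtype: int64
Hence 4.

4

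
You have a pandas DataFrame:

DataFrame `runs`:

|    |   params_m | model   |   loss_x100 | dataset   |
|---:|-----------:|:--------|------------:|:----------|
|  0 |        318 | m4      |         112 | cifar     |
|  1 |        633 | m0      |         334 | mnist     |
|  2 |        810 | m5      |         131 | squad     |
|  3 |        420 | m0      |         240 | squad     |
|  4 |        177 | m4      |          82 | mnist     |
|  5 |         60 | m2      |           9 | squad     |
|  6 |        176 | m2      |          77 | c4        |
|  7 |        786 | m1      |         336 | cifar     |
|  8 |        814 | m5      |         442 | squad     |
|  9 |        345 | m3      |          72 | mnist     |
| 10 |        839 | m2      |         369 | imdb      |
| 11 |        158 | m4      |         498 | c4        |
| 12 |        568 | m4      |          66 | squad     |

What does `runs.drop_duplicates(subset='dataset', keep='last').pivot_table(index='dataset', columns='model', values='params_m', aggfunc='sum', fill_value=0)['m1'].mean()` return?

157.2

drop duplicate dataset (keep=last):
    params_m model  loss_x100 dataset
7        786    m1        336   cifar
9        345    m3         72   mnist
10       839    m2        369    imdb
11       158    m4        498      c4
12       568    m4         66   squad
pivot: rows=dataset, cols=model, sum(params_m):
model     m1   m2   m3   m4
dataset                    
c4         0    0    0  158
cifar    786    0    0    0
imdb       0  839    0    0
mnist      0    0  345    0
squad      0    0    0  568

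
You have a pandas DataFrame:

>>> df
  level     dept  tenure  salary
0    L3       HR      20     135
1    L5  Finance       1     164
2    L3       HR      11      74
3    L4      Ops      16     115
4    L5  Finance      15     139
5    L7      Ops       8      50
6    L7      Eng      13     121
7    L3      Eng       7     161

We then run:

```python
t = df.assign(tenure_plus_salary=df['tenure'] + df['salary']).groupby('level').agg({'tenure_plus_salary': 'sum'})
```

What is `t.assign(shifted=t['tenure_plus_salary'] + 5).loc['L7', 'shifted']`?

add column tenure_plus_salary = df['tenure'] + df['salary']:
  level     dept  tenure  salary  tenure_plus_salary
0    L3       HR      20     135                 155
1    L5  Finance       1     164                 165
2    L3       HR      11      74                  85
3    L4      Ops      16     115                 131
4    L5  Finance      15     139                 154
5    L7      Ops       8      50                  58
6    L7      Eng      13     121                 134
7    L3      Eng       7     161                 168
group by level, sum of tenure_plus_salary:
       tenure_plus_salary
level                    
L3                    408
L4                    131
L5                    319
L7                    192
add column shifted = t['tenure_plus_salary'] + 5:
       tenure_plus_salary  shifted
level                             
L3                    408      413
L4                    131      136
L5                    319      324
L7                    192      197

197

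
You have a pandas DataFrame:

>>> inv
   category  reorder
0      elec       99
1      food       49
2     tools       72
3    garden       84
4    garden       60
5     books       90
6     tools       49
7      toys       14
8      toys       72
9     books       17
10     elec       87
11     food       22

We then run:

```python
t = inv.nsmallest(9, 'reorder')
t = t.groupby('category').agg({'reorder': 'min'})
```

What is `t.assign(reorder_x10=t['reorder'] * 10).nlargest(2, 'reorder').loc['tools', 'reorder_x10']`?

take 9 rows with smallest reorder:
   category  reorder
7      toys       14
9     books       17
11     food       22
1      food       49
6     tools       49
4    garden       60
2     tools       72
8      toys       72
3    garden       84
group by category, min of reorder:
          reorder
category         
books          17
food           22
garden         60
tools          49
toys           14
add column reorder_x10 = t['reorder'] * 10:
          reorder  reorder_x10
category                      
books          17          170
food           22          220
garden         60          600
tools          49          490
toys           14          140
take 2 rows with largest reorder:
          reorder  reorder_x10
category                      
garden         60          600
tools          49          490
Reading off the value at row 'tools', column 'reorder_x10', we get 490.

490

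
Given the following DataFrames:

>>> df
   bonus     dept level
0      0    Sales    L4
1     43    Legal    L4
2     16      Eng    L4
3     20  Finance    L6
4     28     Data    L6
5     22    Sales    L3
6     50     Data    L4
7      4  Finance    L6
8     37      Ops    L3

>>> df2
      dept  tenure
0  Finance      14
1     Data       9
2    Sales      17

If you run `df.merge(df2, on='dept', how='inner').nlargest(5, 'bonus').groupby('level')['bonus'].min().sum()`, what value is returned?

merge on 'dept' (how='inner') → 6 rows:
   bonus     dept level  tenure
0      0    Sales    L4      17
1     20  Finance    L6      14
2     28     Data    L6       9
3     22    Sales    L3      17
4     50     Data    L4       9
5      4  Finance    L6      14
take 5 rows with largest bonus:
   bonus     dept level  tenure
4     50     Data    L4       9
2     28     Data    L6       9
3     22    Sales    L3      17
1     20  Finance    L6      14
5      4  Finance    L6      14
group by level, min of bonus:
level
L3    22
L4    50
L6     4
Name: bonus, dtype: int64
The sum of the resulting series is 76.

76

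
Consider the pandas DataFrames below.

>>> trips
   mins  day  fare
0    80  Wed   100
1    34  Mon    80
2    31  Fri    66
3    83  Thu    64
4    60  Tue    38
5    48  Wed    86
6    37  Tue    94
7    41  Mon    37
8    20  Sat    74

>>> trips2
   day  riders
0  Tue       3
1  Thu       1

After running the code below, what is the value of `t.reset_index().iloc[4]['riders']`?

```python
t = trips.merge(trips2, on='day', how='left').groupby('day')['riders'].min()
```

merge on 'day' (how='left') → 9 rows:
   mins  day  fare  riders
0    80  Wed   100     NaN
1    34  Mon    80     NaN
2    31  Fri    66     NaN
3    83  Thu    64     1.0
4    60  Tue    38     3.0
5    48  Wed    86     NaN
6    37  Tue    94     3.0
7    41  Mon    37     NaN
8    20  Sat    74     NaN
group by day, min of riders:
day
Fri    NaN
Mon    NaN
Sat    NaN
Thu    1.0
Tue    3.0
Wed    NaN
Name: riders, dtype: float64
reset_index():
   day  riders
0  Fri     NaN
1  Mon     NaN
2  Sat     NaN
3  Thu     1.0
4  Tue     3.0
5  Wed     NaN
Reading off the value at position 4, column 'riders', we get 3.0.

3.0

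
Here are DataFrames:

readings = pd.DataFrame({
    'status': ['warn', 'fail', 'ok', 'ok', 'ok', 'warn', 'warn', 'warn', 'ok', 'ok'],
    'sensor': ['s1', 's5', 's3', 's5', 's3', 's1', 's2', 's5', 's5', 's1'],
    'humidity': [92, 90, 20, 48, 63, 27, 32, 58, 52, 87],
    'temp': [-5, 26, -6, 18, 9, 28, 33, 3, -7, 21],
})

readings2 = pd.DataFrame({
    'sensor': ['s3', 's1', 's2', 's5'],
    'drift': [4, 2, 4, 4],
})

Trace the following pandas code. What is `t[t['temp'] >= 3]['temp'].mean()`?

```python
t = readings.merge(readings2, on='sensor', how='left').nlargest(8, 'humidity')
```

merge on 'sensor' (how='left') → 10 rows:
  status sensor  humidity  temp  drift
0   warn     s1        92    -5      2
1   fail     s5        90    26      4
2     ok     s3        20    -6      4
3     ok     s5        48    18      4
4     ok     s3        63     9      4
5   warn     s1        27    28      2
6   warn     s2        32    33      4
7   warn     s5        58     3      4
8     ok     s5        52    -7      4
9     ok     s1        87    21      2
take 8 rows with largest humidity:
  status sensor  humidity  temp  drift
0   warn     s1        92    -5      2
1   fail     s5        90    26      4
9     ok     s1        87    21      2
4     ok     s3        63     9      4
7   warn     s5        58     3      4
8     ok     s5        52    -7      4
3     ok     s5        48    18      4
6   warn     s2        32    33      4
filter rows where temp >= 3:
  status sensor  humidity  temp  drift
1   fail     s5        90    26      4
9     ok     s1        87    21      2
4     ok     s3        63     9      4
7   warn     s5        58     3      4
3     ok     s5        48    18      4
6   warn     s2        32    33      4
Reading off the mean of column 'temp', we get 18.3333333333.

18.3333333333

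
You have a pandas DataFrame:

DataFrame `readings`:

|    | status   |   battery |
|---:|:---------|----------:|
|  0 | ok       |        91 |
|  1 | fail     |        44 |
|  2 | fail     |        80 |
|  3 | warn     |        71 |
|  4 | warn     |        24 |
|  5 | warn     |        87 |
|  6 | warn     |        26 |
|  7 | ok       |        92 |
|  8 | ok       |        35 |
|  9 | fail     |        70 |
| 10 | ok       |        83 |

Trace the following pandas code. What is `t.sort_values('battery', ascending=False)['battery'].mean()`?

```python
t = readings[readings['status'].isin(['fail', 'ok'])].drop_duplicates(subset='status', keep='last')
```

76.5

filter rows where status in ['fail', 'ok']:
   status  battery
0      ok       91
1    fail       44
2    fail       80
7      ok       92
8      ok       35
9    fail       70
10     ok       83
drop duplicate status (keep=last):
   status  battery
9    fail       70
10     ok       83
sort by battery descending:
   status  battery
10     ok       83
9    fail       70
Reading off the mean of column 'battery', we get 76.5.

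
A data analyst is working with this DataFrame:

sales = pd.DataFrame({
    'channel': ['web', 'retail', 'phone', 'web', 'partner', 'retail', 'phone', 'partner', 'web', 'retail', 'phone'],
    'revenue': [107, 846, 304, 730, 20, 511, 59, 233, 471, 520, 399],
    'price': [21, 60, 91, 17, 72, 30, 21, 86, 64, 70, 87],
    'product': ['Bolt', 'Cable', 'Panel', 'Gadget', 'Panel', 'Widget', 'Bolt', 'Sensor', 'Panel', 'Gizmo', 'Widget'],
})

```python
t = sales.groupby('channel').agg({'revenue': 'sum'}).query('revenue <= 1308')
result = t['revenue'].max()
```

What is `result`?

1308

group by channel, sum of revenue:
         revenue
channel         
partner      253
phone        762
retail      1877
web         1308
filter rows where revenue <= 1308:
         revenue
channel         
partner      253
phone        762
web         1308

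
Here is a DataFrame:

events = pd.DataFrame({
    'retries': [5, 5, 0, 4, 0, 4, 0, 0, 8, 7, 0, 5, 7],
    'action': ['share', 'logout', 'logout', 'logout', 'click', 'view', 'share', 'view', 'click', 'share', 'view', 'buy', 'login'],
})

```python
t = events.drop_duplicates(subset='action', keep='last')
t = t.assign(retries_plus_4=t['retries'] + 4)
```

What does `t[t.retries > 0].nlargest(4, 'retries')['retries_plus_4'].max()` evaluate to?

drop duplicate action (keep=last):
    retries  action
3         4  logout
8         8   click
9         7   share
10        0    view
11        5     buy
12        7   login
add column retries_plus_4 = t['retries'] + 4:
    retries  action  retries_plus_4
3         4  logout               8
8         8   click              12
9         7   share              11
10        0    view               4
11        5     buy               9
12        7   login              11
filter rows where retries > 0:
    retries  action  retries_plus_4
3         4  logout               8
8         8   click              12
9         7   share              11
11        5     buy               9
12        7   login              11
take 4 rows with largest retries:
    retries action  retries_plus_4
8         8  click              12
9         7  share              11
12        7  login              11
11        5    buy               9

12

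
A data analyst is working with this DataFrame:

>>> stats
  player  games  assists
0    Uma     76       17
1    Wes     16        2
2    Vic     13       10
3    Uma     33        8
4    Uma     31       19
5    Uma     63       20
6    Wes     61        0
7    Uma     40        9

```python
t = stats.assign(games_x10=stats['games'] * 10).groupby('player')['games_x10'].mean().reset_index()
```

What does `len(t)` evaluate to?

3

add column games_x10 = stats['games'] * 10:
  player  games  assists  games_x10
0    Uma     76       17        760
1    Wes     16        2        160
2    Vic     13       10        130
3    Uma     33        8        330
4    Uma     31       19        310
5    Uma     63       20        630
6    Wes     61        0        610
7    Uma     40        9        400
group by player, mean of games_x10:
player
Uma    486.0
Vic    130.0
Wes    385.0
Name: games_x10, dtype: float64
reset_index():
  player  games_x10
0    Uma      486.0
1    Vic      130.0
2    Wes      385.0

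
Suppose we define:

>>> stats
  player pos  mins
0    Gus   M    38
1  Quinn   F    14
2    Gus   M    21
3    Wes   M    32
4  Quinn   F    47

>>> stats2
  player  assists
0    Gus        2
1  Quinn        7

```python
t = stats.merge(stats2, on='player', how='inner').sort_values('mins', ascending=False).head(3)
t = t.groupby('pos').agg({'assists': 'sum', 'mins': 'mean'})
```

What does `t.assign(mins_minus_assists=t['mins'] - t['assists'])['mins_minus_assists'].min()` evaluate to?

merge on 'player' (how='inner') → 4 rows:
  player pos  mins  assists
0    Gus   M    38        2
1  Quinn   F    14        7
2    Gus   M    21        2
3  Quinn   F    47        7
sort by mins descending:
  player pos  mins  assists
3  Quinn   F    47        7
0    Gus   M    38        2
2    Gus   M    21        2
1  Quinn   F    14        7
take first 3 rows:
  player pos  mins  assists
3  Quinn   F    47        7
0    Gus   M    38        2
2    Gus   M    21        2
group by pos: sum(assists), mean(mins):
     assists  mins
pos               
F          7  47.0
M          4  29.5
add column mins_minus_assists = t['mins'] - t['assists']:
     assists  mins  mins_minus_assists
pos                                   
F          7  47.0                40.0
M          4  29.5                25.5
The min of column 'mins_minus_assists' is 25.5.

25.5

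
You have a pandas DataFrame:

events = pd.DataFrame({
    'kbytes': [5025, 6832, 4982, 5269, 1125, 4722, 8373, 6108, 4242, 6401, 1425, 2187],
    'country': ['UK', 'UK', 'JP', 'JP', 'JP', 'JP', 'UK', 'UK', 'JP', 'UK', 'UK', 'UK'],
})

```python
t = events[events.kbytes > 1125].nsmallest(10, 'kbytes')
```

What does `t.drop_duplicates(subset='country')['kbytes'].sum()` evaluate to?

filter rows where kbytes > 1125:
    kbytes country
0     5025      UK
1     6832      UK
2     4982      JP
3     5269      JP
5     4722      JP
6     8373      UK
7     6108      UK
8     4242      JP
9     6401      UK
10    1425      UK
11    2187      UK
take 10 rows with smallest kbytes:
    kbytes country
10    1425      UK
11    2187      UK
8     4242      JP
5     4722      JP
2     4982      JP
0     5025      UK
3     5269      JP
7     6108      UK
9     6401      UK
1     6832      UK
drop duplicate country (keep=first):
    kbytes country
10    1425      UK
8     4242      JP
Then the sum of column 'kbytes': 5667

5667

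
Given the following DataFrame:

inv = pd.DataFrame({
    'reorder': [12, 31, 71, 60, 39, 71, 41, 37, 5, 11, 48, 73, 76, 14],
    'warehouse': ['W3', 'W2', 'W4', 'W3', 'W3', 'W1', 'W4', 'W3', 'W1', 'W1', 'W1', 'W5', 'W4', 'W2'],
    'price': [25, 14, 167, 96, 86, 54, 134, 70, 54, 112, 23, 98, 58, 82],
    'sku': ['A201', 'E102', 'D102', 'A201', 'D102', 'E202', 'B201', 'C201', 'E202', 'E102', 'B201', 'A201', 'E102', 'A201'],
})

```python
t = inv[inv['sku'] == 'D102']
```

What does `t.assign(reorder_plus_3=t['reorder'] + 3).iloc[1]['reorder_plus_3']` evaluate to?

filter rows where sku == 'D102':
   reorder warehouse  price   sku
2       71        W4    167  D102
4       39        W3     86  D102
add column reorder_plus_3 = t['reorder'] + 3:
   reorder warehouse  price   sku  reorder_plus_3
2       71        W4    167  D102              74
4       39        W3     86  D102              42
The value at position 1, column 'reorder_plus_3' is 42.

42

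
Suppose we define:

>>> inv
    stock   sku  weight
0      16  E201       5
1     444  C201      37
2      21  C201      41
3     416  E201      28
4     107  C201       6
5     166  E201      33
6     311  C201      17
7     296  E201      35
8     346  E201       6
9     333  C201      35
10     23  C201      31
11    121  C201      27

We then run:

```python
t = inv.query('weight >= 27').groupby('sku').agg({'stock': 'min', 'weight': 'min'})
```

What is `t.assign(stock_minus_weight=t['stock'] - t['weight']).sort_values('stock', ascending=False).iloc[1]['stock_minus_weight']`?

filter rows where weight >= 27:
    stock   sku  weight
1     444  C201      37
2      21  C201      41
3     416  E201      28
5     166  E201      33
7     296  E201      35
9     333  C201      35
10     23  C201      31
11    121  C201      27
group by sku: min(stock), min(weight):
      stock  weight
sku                
C201     21      27
E201    166      28
add column stock_minus_weight = t['stock'] - t['weight']:
      stock  weight  stock_minus_weight
sku                                    
C201     21      27                  -6
E201    166      28                 138
sort by stock descending:
      stock  weight  stock_minus_weight
sku                                    
E201    166      28                 138
C201     21      27                  -6

-6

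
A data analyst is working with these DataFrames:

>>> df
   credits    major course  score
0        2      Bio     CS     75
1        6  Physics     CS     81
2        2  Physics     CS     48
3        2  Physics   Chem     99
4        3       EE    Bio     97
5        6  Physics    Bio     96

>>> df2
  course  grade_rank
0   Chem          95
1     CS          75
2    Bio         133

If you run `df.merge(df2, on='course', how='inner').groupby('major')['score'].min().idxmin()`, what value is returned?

Physics

merge on 'course' (how='inner') → 6 rows:
   credits    major course  score  grade_rank
0        2      Bio     CS     75          75
1        6  Physics     CS     81          75
2        2  Physics     CS     48          75
3        2  Physics   Chem     99          95
4        3       EE    Bio     97         133
5        6  Physics    Bio     96         133
group by major, min of score:
major
Bio        75
EE         97
Physics    48
Name: score, dtype: int64
Taking the label with the smallest value gives Physics.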